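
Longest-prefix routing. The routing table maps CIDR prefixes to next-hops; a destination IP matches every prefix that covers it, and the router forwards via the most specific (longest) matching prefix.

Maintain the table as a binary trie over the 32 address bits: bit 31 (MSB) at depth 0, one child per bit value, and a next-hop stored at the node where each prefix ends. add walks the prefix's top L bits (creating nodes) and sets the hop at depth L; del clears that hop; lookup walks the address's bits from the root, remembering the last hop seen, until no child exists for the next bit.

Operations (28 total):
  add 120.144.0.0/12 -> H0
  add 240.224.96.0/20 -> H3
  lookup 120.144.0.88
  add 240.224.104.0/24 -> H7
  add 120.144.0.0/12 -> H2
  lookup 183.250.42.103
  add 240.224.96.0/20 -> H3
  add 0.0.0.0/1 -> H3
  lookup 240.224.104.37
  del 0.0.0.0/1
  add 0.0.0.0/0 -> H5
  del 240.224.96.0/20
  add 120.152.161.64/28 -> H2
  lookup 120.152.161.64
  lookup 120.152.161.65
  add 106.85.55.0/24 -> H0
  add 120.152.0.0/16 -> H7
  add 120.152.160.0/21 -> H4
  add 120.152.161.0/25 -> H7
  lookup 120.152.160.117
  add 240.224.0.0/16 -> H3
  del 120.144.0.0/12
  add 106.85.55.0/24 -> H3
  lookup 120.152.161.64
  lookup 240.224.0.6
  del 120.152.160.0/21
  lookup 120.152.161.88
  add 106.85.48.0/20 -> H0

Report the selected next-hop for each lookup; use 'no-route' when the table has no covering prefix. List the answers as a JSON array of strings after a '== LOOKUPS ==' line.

Process each operation:
  add 120.144.0.0/12 -> H0 at depth 12
  add 240.224.96.0/20 -> H3 at depth 20
  lookup 120.144.0.88: bits 011110001001 walk d0:-→d1:-→d2:-→d3:-→d4:-→d5:-→d6:-→d7:-→d8:-→d9:-→d10:-→d11:-→d12:H0 -> H0
  add 240.224.104.0/24 -> H7 at depth 24
  add 120.144.0.0/12 -> H2 at depth 12
  lookup 183.250.42.103: bits 1 walk d0:-→d1:- -> no-route
  add 240.224.96.0/20 -> H3 at depth 20
  add 0.0.0.0/1 -> H3 at depth 1
  lookup 240.224.104.37: bits 111100001110000001101000 walk d0:-→d1:-→d2:-→d3:-→d4:-→d5:-→d6:-→d7:-→d8:-→d9:-→d10:-→d11:-→d12:-→d13:-→d14:-→d15:-→d16:-→d17:-→d18:-→d19:-→d20:H3→d21:-→d22:-→d23:-→d24:H7 -> H7
  del 0.0.0.0/1 (clear depth 1)
  add 0.0.0.0/0 -> H5 at depth 0
  del 240.224.96.0/20 (clear depth 20)
  add 120.152.161.64/28 -> H2 at depth 28
  lookup 120.152.161.64: bits 0111100010011000101000010100 walk d0:H5→d1:-→d2:-→d3:-→d4:-→d5:-→d6:-→d7:-→d8:-→d9:-→d10:-→d11:-→d12:H2→d13:-→d14:-→d15:-→d16:-→d17:-→d18:-→d19:-→d20:-→d21:-→d22:-→d23:-→d24:-→d25:-→d26:-→d27:-→d28:H2 -> H2
  lookup 120.152.161.65: bits 0111100010011000101000010100 walk d0:H5→d1:-→d2:-→d3:-→d4:-→d5:-→d6:-→d7:-→d8:-→d9:-→d10:-→d11:-→d12:H2→d13:-→d14:-→d15:-→d16:-→d17:-→d18:-→d19:-→d20:-→d21:-→d22:-→d23:-→d24:-→d25:-→d26:-→d27:-→d28:H2 -> H2
  add 106.85.55.0/24 -> H0 at depth 24
  add 120.152.0.0/16 -> H7 at depth 16
  add 120.152.160.0/21 -> H4 at depth 21
  add 120.152.161.0/25 -> H7 at depth 25
  lookup 120.152.160.117: bits 01111000100110001010000 walk d0:H5→d1:-→d2:-→d3:-→d4:-→d5:-→d6:-→d7:-→d8:-→d9:-→d10:-→d11:-→d12:H2→d13:-→d14:-→d15:-→d16:H7→d17:-→d18:-→d19:-→d20:-→d21:H4→d22:-→d23:- -> H4
  add 240.224.0.0/16 -> H3 at depth 16
  del 120.144.0.0/12 (clear depth 12)
  add 106.85.55.0/24 -> H3 at depth 24
  lookup 120.152.161.64: bits 0111100010011000101000010100 walk d0:H5→d1:-→d2:-→d3:-→d4:-→d5:-→d6:-→d7:-→d8:-→d9:-→d10:-→d11:-→d12:-→d13:-→d14:-→d15:-→d16:H7→d17:-→d18:-→d19:-→d20:-→d21:H4→d22:-→d23:-→d24:-→d25:H7→d26:-→d27:-→d28:H2 -> H2
  lookup 240.224.0.6: bits 11110000111000000 walk d0:H5→d1:-→d2:-→d3:-→d4:-→d5:-→d6:-→d7:-→d8:-→d9:-→d10:-→d11:-→d12:-→d13:-→d14:-→d15:-→d16:H3→d17:- -> H3
  del 120.152.160.0/21 (clear depth 21)
  lookup 120.152.161.88: bits 011110001001100010100001010 walk d0:H5→d1:-→d2:-→d3:-→d4:-→d5:-→d6:-→d7:-→d8:-→d9:-→d10:-→d11:-→d12:-→d13:-→d14:-→d15:-→d16:H7→d17:-→d18:-→d19:-→d20:-→d21:-→d22:-→d23:-→d24:-→d25:H7→d26:-→d27:- -> H7
  add 106.85.48.0/20 -> H0 at depth 20

== LOOKUPS ==
["H0","no-route","H7","H2","H2","H4","H2","H3","H7"]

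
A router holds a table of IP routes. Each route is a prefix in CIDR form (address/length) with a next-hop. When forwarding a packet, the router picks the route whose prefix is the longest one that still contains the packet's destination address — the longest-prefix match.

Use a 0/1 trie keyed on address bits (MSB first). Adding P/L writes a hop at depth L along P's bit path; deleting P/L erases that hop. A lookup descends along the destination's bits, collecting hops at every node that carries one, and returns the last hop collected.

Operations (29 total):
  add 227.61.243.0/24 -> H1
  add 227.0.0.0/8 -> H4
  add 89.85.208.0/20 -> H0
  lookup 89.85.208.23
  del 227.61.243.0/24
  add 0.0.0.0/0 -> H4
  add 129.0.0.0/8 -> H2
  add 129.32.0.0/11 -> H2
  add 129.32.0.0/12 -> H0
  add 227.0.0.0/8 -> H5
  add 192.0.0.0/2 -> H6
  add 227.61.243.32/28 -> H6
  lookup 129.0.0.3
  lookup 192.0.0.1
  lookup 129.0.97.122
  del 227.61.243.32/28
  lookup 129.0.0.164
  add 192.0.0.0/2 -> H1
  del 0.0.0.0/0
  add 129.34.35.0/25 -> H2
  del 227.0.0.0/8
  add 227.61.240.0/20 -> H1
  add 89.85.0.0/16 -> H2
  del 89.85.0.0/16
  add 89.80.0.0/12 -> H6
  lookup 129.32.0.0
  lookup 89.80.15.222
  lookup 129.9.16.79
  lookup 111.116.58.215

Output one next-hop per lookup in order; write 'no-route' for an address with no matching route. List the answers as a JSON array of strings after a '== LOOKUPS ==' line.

Trace:
  + 227.61.243.0/24 (H1) depth=24
  + 227.0.0.0/8 (H4) depth=8
  + 89.85.208.0/20 (H0) depth=20
  ? 89.85.208.23  path d0:-→d1:-→d2:-→d3:-→d4:-→d5:-→d6:-→d7:-→d8:-→d9:-→d10:-→d11:-→d12:-→d13:-→d14:-→d15:-→d16:-→d17:-→d18:-→d19:-→d20:H0  best=H0
  - 227.61.243.0/24 clear@24
  + 0.0.0.0/0 (H4) depth=0
  + 129.0.0.0/8 (H2) depth=8
  + 129.32.0.0/11 (H2) depth=11
  + 129.32.0.0/12 (H0) depth=12
  + 227.0.0.0/8 (H5) depth=8
  + 192.0.0.0/2 (H6) depth=2
  + 227.61.243.32/28 (H6) depth=28
  ? 129.0.0.3  path d0:H4→d1:-→d2:-→d3:-→d4:-→d5:-→d6:-→d7:-→d8:H2→d9:-→d10:-  best=H2
  ? 192.0.0.1  path d0:H4→d1:-→d2:H6  best=H6
  ? 129.0.97.122  path d0:H4→d1:-→d2:-→d3:-→d4:-→d5:-→d6:-→d7:-→d8:H2→d9:-→d10:-  best=H2
  - 227.61.243.32/28 clear@28
  ? 129.0.0.164  path d0:H4→d1:-→d2:-→d3:-→d4:-→d5:-→d6:-→d7:-→d8:H2→d9:-→d10:-  best=H2
  + 192.0.0.0/2 (H1) depth=2
  - 0.0.0.0/0 clear@0
  + 129.34.35.0/25 (H2) depth=25
  - 227.0.0.0/8 clear@8
  + 227.61.240.0/20 (H1) depth=20
  + 89.85.0.0/16 (H2) depth=16
  - 89.85.0.0/16 clear@16
  + 89.80.0.0/12 (H6) depth=12
  ? 129.32.0.0  path d0:-→d1:-→d2:-→d3:-→d4:-→d5:-→d6:-→d7:-→d8:H2→d9:-→d10:-→d11:H2→d12:H0→d13:-→d14:-  best=H0
  ? 89.80.15.222  path d0:-→d1:-→d2:-→d3:-→d4:-→d5:-→d6:-→d7:-→d8:-→d9:-→d10:-→d11:-→d12:H6→d13:-  best=H6
  ? 129.9.16.79  path d0:-→d1:-→d2:-→d3:-→d4:-→d5:-→d6:-→d7:-→d8:H2→d9:-→d10:-  best=H2
  ? 111.116.58.215  path d0:-→d1:-→d2:-  best=no-route

== LOOKUPS ==
["H0","H2","H6","H2","H2","H0","H6","H2","no-route"]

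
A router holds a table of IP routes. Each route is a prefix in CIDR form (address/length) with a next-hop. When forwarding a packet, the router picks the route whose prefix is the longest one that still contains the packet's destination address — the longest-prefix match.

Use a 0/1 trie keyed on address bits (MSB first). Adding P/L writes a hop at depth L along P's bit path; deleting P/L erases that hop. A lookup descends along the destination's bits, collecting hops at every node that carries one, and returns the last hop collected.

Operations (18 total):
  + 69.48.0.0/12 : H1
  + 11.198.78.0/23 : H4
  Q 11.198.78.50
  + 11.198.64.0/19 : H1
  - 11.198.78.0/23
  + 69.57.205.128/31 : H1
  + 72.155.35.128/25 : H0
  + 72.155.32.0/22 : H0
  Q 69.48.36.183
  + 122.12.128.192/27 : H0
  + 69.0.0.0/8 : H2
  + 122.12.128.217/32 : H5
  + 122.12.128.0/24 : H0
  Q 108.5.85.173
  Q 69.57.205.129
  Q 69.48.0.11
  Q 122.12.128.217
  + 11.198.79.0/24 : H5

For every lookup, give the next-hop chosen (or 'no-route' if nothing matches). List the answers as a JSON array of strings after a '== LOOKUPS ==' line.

Apply in order:
  + 69.48.0.0/12 (H1) depth=12
  + 11.198.78.0/23 (H4) depth=23
  lookup 11.198.78.50: bits 00001011110001100100111 walk d0:-→d1:-→d2:-→d3:-→d4:-→d5:-→d6:-→d7:-→d8:-→d9:-→d10:-→d11:-→d12:-→d13:-→d14:-→d15:-→d16:-→d17:-→d18:-→d19:-→d20:-→d21:-→d22:-→d23:H4 -> H4
  + 11.198.64.0/19 (H1) depth=19
  del 11.198.78.0/23 (clear depth 23)
  + 69.57.205.128/31 (H1) depth=31
  + 72.155.35.128/25 (H0) depth=25
  + 72.155.32.0/22 (H0) depth=22
  lookup 69.48.36.183: bits 010001010011 walk d0:-→d1:-→d2:-→d3:-→d4:-→d5:-→d6:-→d7:-→d8:-→d9:-→d10:-→d11:-→d12:H1 -> H1
  + 122.12.128.192/27 (H0) depth=27
  + 69.0.0.0/8 (H2) depth=8
  + 122.12.128.217/32 (H5) depth=32
  + 122.12.128.0/24 (H0) depth=24
  lookup 108.5.85.173: bits 011 walk d0:-→d1:-→d2:-→d3:- -> no-route
  lookup 69.57.205.129: bits 0100010100111001110011011000000 walk d0:-→d1:-→d2:-→d3:-→d4:-→d5:-→d6:-→d7:-→d8:H2→d9:-→d10:-→d11:-→d12:H1→d13:-→d14:-→d15:-→d16:-→d17:-→d18:-→d19:-→d20:-→d21:-→d22:-→d23:-→d24:-→d25:-→d26:-→d27:-→d28:-→d29:-→d30:-→d31:H1 -> H1
  lookup 69.48.0.11: bits 010001010011 walk d0:-→d1:-→d2:-→d3:-→d4:-→d5:-→d6:-→d7:-→d8:H2→d9:-→d10:-→d11:-→d12:H1 -> H1
  lookup 122.12.128.217: bits 01111010000011001000000011011001 walk d0:-→d1:-→d2:-→d3:-→d4:-→d5:-→d6:-→d7:-→d8:-→d9:-→d10:-→d11:-→d12:-→d13:-→d14:-→d15:-→d16:-→d17:-→d18:-→d19:-→d20:-→d21:-→d22:-→d23:-→d24:H0→d25:-→d26:-→d27:H0→d28:-→d29:-→d30:-→d31:-→d32:H5 -> H5
  + 11.198.79.0/24 (H5) depth=24

== LOOKUPS ==
["H4","H1","no-route","H1","H1","H5"]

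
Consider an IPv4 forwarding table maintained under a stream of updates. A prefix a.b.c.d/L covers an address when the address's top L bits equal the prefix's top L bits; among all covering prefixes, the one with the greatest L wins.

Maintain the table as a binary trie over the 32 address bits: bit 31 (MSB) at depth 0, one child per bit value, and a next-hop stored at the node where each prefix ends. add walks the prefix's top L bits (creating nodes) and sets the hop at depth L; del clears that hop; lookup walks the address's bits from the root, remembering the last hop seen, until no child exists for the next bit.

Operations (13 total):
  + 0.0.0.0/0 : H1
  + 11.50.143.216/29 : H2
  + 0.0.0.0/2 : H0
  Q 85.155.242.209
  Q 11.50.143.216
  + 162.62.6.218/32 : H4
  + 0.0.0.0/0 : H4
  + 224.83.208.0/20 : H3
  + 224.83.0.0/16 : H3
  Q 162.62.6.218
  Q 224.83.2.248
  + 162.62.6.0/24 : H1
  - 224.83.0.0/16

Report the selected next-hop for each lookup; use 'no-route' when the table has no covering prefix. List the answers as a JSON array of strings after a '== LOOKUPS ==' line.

Apply in order:
  + 0.0.0.0/0 (H1) depth=0
  + 11.50.143.216/29 (H2) depth=29
  + 0.0.0.0/2 (H0) depth=2
  lookup 85.155.242.209: bits 0 walk d0:H1→d1:- -> H1
  lookup 11.50.143.216: bits 00001011001100101000111111011 walk d0:H1→d1:-→d2:H0→d3:-→d4:-→d5:-→d6:-→d7:-→d8:-→d9:-→d10:-→d11:-→d12:-→d13:-→d14:-→d15:-→d16:-→d17:-→d18:-→d19:-→d20:-→d21:-→d22:-→d23:-→d24:-→d25:-→d26:-→d27:-→d28:-→d29:H2 -> H2
  + 162.62.6.218/32 (H4) depth=32
  + 0.0.0.0/0 (H4) depth=0
  + 224.83.208.0/20 (H3) depth=20
  + 224.83.0.0/16 (H3) depth=16
  lookup 162.62.6.218: bits 10100010001111100000011011011010 walk d0:H4→d1:-→d2:-→d3:-→d4:-→d5:-→d6:-→d7:-→d8:-→d9:-→d10:-→d11:-→d12:-→d13:-→d14:-→d15:-→d16:-→d17:-→d18:-→d19:-→d20:-→d21:-→d22:-→d23:-→d24:-→d25:-→d26:-→d27:-→d28:-→d29:-→d30:-→d31:-→d32:H4 -> H4
  lookup 224.83.2.248: bits 1110000001010011 walk d0:H4→d1:-→d2:-→d3:-→d4:-→d5:-→d6:-→d7:-→d8:-→d9:-→d10:-→d11:-→d12:-→d13:-→d14:-→d15:-→d16:H3 -> H3
  + 162.62.6.0/24 (H1) depth=24
  del 224.83.0.0/16 (clear depth 16)

== LOOKUPS ==
["H1","H2","H4","H3"]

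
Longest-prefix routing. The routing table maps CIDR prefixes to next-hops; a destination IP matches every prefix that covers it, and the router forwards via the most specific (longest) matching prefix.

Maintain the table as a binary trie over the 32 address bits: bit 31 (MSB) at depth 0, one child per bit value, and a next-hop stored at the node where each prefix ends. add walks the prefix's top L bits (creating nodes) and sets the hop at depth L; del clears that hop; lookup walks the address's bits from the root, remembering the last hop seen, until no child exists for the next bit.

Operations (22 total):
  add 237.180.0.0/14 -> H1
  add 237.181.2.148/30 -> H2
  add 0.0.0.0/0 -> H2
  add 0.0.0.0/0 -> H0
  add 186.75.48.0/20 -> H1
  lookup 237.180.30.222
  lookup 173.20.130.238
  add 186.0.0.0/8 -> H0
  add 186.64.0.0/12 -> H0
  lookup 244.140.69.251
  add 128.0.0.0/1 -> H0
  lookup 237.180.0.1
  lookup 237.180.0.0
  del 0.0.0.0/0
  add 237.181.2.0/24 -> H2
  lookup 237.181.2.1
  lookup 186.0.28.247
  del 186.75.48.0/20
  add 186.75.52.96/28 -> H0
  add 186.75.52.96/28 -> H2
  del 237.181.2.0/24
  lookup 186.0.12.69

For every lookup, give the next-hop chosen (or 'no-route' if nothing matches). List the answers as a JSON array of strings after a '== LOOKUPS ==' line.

Process each operation:
  add 237.180.0.0/14 -> H1 at depth 14
  add 237.181.2.148/30 -> H2 at depth 30
  add 0.0.0.0/0 -> H2 at depth 0
  add 0.0.0.0/0 -> H0 at depth 0
  add 186.75.48.0/20 -> H1 at depth 20
  Q 237.180.30.222: descend 111011011011010 ; hops seen [H0,H1] ; pick H1
  Q 173.20.130.238: descend 101 ; hops seen [H0] ; pick H0
  add 186.0.0.0/8 -> H0 at depth 8
  add 186.64.0.0/12 -> H0 at depth 12
  Q 244.140.69.251: descend 111 ; hops seen [H0] ; pick H0
  add 128.0.0.0/1 -> H0 at depth 1
  Q 237.180.0.1: descend 111011011011010 ; hops seen [H0,H0,H1] ; pick H1
  Q 237.180.0.0: descend 111011011011010 ; hops seen [H0,H0,H1] ; pick H1
  del 0.0.0.0/0 (clear depth 0)
  add 237.181.2.0/24 -> H2 at depth 24
  Q 237.181.2.1: descend 111011011011010100000010 ; hops seen [H0,H1,H2] ; pick H2
  Q 186.0.28.247: descend 101110100 ; hops seen [H0,H0] ; pick H0
  del 186.75.48.0/20 (clear depth 20)
  add 186.75.52.96/28 -> H0 at depth 28
  add 186.75.52.96/28 -> H2 at depth 28
  del 237.181.2.0/24 (clear depth 24)
  Q 186.0.12.69: descend 101110100 ; hops seen [H0,H0] ; pick H0

== LOOKUPS ==
["H1","H0","H0","H1","H1","H2","H0","H0"]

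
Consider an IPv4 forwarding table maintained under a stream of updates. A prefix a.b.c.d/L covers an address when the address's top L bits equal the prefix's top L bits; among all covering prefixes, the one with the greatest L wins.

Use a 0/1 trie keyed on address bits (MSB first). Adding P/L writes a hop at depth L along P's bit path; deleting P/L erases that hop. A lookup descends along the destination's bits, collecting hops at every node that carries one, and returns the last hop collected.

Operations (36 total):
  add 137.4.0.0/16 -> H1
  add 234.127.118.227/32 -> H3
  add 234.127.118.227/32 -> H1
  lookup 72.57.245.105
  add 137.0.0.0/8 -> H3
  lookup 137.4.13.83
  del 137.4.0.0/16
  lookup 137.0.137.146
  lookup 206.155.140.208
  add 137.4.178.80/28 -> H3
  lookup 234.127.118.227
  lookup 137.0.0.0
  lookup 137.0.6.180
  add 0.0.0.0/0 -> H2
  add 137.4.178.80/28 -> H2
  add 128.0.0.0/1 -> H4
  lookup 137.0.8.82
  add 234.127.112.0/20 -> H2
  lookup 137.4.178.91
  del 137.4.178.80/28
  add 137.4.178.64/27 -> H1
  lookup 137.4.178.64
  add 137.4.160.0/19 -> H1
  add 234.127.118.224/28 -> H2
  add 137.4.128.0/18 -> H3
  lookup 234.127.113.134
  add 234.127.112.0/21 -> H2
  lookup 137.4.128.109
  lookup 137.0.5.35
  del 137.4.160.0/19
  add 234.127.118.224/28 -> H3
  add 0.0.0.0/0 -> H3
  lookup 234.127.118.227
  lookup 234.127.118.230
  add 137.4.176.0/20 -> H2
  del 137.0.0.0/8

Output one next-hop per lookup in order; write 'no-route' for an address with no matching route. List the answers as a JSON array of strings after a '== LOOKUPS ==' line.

Apply in order:
  + 137.4.0.0/16 (H1) depth=16
  + 234.127.118.227/32 (H3) depth=32
  + 234.127.118.227/32 (H1) depth=32
  lookup 72.57.245.105: bits ε walk d0:- -> no-route
  + 137.0.0.0/8 (H3) depth=8
  lookup 137.4.13.83: bits 1000100100000100 walk d0:-→d1:-→d2:-→d3:-→d4:-→d5:-→d6:-→d7:-→d8:H3→d9:-→d10:-→d11:-→d12:-→d13:-→d14:-→d15:-→d16:H1 -> H1
  del 137.4.0.0/16 (clear depth 16)
  lookup 137.0.137.146: bits 1000100100000 walk d0:-→d1:-→d2:-→d3:-→d4:-→d5:-→d6:-→d7:-→d8:H3→d9:-→d10:-→d11:-→d12:-→d13:- -> H3
  lookup 206.155.140.208: bits 11 walk d0:-→d1:-→d2:- -> no-route
  + 137.4.178.80/28 (H3) depth=28
  lookup 234.127.118.227: bits 11101010011111110111011011100011 walk d0:-→d1:-→d2:-→d3:-→d4:-→d5:-→d6:-→d7:-→d8:-→d9:-→d10:-→d11:-→d12:-→d13:-→d14:-→d15:-→d16:-→d17:-→d18:-→d19:-→d20:-→d21:-→d22:-→d23:-→d24:-→d25:-→d26:-→d27:-→d28:-→d29:-→d30:-→d31:-→d32:H1 -> H1
  lookup 137.0.0.0: bits 1000100100000 walk d0:-→d1:-→d2:-→d3:-→d4:-→d5:-→d6:-→d7:-→d8:H3→d9:-→d10:-→d11:-→d12:-→d13:- -> H3
  lookup 137.0.6.180: bits 1000100100000 walk d0:-→d1:-→d2:-→d3:-→d4:-→d5:-→d6:-→d7:-→d8:H3→d9:-→d10:-→d11:-→d12:-→d13:- -> H3
  + 0.0.0.0/0 (H2) depth=0
  + 137.4.178.80/28 (H2) depth=28
  + 128.0.0.0/1 (H4) depth=1
  lookup 137.0.8.82: bits 1000100100000 walk d0:H2→d1:H4→d2:-→d3:-→d4:-→d5:-→d6:-→d7:-→d8:H3→d9:-→d10:-→d11:-→d12:-→d13:- -> H3
  + 234.127.112.0/20 (H2) depth=20
  lookup 137.4.178.91: bits 1000100100000100101100100101 walk d0:H2→d1:H4→d2:-→d3:-→d4:-→d5:-→d6:-→d7:-→d8:H3→d9:-→d10:-→d11:-→d12:-→d13:-→d14:-→d15:-→d16:-→d17:-→d18:-→d19:-→d20:-→d21:-→d22:-→d23:-→d24:-→d25:-→d26:-→d27:-→d28:H2 -> H2
  del 137.4.178.80/28 (clear depth 28)
  + 137.4.178.64/27 (H1) depth=27
  lookup 137.4.178.64: bits 100010010000010010110010010 walk d0:H2→d1:H4→d2:-→d3:-→d4:-→d5:-→d6:-→d7:-→d8:H3→d9:-→d10:-→d11:-→d12:-→d13:-→d14:-→d15:-→d16:-→d17:-→d18:-→d19:-→d20:-→d21:-→d22:-→d23:-→d24:-→d25:-→d26:-→d27:H1 -> H1
  + 137.4.160.0/19 (H1) depth=19
  + 234.127.118.224/28 (H2) depth=28
  + 137.4.128.0/18 (H3) depth=18
  lookup 234.127.113.134: bits 111010100111111101110 walk d0:H2→d1:H4→d2:-→d3:-→d4:-→d5:-→d6:-→d7:-→d8:-→d9:-→d10:-→d11:-→d12:-→d13:-→d14:-→d15:-→d16:-→d17:-→d18:-→d19:-→d20:H2→d21:- -> H2
  + 234.127.112.0/21 (H2) depth=21
  lookup 137.4.128.109: bits 100010010000010010 walk d0:H2→d1:H4→d2:-→d3:-→d4:-→d5:-→d6:-→d7:-→d8:H3→d9:-→d10:-→d11:-→d12:-→d13:-→d14:-→d15:-→d16:-→d17:-→d18:H3 -> H3
  lookup 137.0.5.35: bits 1000100100000 walk d0:H2→d1:H4→d2:-→d3:-→d4:-→d5:-→d6:-→d7:-→d8:H3→d9:-→d10:-→d11:-→d12:-→d13:- -> H3
  del 137.4.160.0/19 (clear depth 19)
  + 234.127.118.224/28 (H3) depth=28
  + 0.0.0.0/0 (H3) depth=0
  lookup 234.127.118.227: bits 11101010011111110111011011100011 walk d0:H3→d1:H4→d2:-→d3:-→d4:-→d5:-→d6:-→d7:-→d8:-→d9:-→d10:-→d11:-→d12:-→d13:-→d14:-→d15:-→d16:-→d17:-→d18:-→d19:-→d20:H2→d21:H2→d22:-→d23:-→d24:-→d25:-→d26:-→d27:-→d28:H3→d29:-→d30:-→d31:-→d32:H1 -> H1
  lookup 234.127.118.230: bits 11101010011111110111011011100 walk d0:H3→d1:H4→d2:-→d3:-→d4:-→d5:-→d6:-→d7:-→d8:-→d9:-→d10:-→d11:-→d12:-→d13:-→d14:-→d15:-→d16:-→d17:-→d18:-→d19:-→d20:H2→d21:H2→d22:-→d23:-→d24:-→d25:-→d26:-→d27:-→d28:H3→d29:- -> H3
  + 137.4.176.0/20 (H2) depth=20
  del 137.0.0.0/8 (clear depth 8)

== LOOKUPS ==
["no-route","H1","H3","no-route","H1","H3","H3","H3","H2","H1","H2","H3","H3","H1","H3"]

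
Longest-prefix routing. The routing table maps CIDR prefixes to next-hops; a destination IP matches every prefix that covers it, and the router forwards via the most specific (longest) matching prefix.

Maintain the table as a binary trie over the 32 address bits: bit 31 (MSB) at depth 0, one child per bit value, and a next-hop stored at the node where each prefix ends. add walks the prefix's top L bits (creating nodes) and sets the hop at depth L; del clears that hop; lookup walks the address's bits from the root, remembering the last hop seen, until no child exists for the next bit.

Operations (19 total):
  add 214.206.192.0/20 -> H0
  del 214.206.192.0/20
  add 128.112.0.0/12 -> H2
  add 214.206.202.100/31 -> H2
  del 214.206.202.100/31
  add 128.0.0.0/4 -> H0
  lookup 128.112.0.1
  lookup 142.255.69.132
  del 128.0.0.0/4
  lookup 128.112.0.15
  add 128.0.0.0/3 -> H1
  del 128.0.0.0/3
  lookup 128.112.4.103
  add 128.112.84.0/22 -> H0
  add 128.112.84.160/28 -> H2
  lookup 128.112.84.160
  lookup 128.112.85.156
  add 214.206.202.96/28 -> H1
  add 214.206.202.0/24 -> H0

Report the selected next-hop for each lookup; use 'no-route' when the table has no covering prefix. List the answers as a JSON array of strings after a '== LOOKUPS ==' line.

Process each operation:
  + 214.206.192.0/20 (H0) depth=20
  del 214.206.192.0/20 (clear depth 20)
  + 128.112.0.0/12 (H2) depth=12
  + 214.206.202.100/31 (H2) depth=31
  del 214.206.202.100/31 (clear depth 31)
  + 128.0.0.0/4 (H0) depth=4
  ? 128.112.0.1  path d0:-→d1:-→d2:-→d3:-→d4:H0→d5:-→d6:-→d7:-→d8:-→d9:-→d10:-→d11:-→d12:H2  best=H2
  ? 142.255.69.132  path d0:-→d1:-→d2:-→d3:-→d4:H0  best=H0
  del 128.0.0.0/4 (clear depth 4)
  ? 128.112.0.15  path d0:-→d1:-→d2:-→d3:-→d4:-→d5:-→d6:-→d7:-→d8:-→d9:-→d10:-→d11:-→d12:H2  best=H2
  + 128.0.0.0/3 (H1) depth=3
  del 128.0.0.0/3 (clear depth 3)
  ? 128.112.4.103  path d0:-→d1:-→d2:-→d3:-→d4:-→d5:-→d6:-→d7:-→d8:-→d9:-→d10:-→d11:-→d12:H2  best=H2
  + 128.112.84.0/22 (H0) depth=22
  + 128.112.84.160/28 (H2) depth=28
  ? 128.112.84.160  path d0:-→d1:-→d2:-→d3:-→d4:-→d5:-→d6:-→d7:-→d8:-→d9:-→d10:-→d11:-→d12:H2→d13:-→d14:-→d15:-→d16:-→d17:-→d18:-→d19:-→d20:-→d21:-→d22:H0→d23:-→d24:-→d25:-→d26:-→d27:-→d28:H2  best=H2
  ? 128.112.85.156  path d0:-→d1:-→d2:-→d3:-→d4:-→d5:-→d6:-→d7:-→d8:-→d9:-→d10:-→d11:-→d12:H2→d13:-→d14:-→d15:-→d16:-→d17:-→d18:-→d19:-→d20:-→d21:-→d22:H0→d23:-  best=H0
  + 214.206.202.96/28 (H1) depth=28
  + 214.206.202.0/24 (H0) depth=24

== LOOKUPS ==
["H2","H0","H2","H2","H2","H0"]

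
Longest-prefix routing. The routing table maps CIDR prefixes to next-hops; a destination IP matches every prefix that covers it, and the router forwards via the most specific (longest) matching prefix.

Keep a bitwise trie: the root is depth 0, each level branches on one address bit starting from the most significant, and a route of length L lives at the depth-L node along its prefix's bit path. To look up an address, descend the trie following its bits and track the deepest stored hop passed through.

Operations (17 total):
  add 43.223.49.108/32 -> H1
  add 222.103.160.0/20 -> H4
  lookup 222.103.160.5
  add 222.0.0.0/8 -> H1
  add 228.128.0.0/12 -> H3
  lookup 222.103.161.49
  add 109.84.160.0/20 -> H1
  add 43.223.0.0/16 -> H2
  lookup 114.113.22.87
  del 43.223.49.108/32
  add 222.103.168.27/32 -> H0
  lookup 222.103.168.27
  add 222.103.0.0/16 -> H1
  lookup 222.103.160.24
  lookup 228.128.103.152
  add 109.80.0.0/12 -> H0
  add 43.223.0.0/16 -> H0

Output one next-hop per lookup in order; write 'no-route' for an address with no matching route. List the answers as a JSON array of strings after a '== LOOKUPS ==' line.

Apply in order:
  add 43.223.49.108/32 -> H1 at depth 32
  add 222.103.160.0/20 -> H4 at depth 20
  lookup 222.103.160.5: bits 11011110011001111010 walk d0:-→d1:-→d2:-→d3:-→d4:-→d5:-→d6:-→d7:-→d8:-→d9:-→d10:-→d11:-→d12:-→d13:-→d14:-→d15:-→d16:-→d17:-→d18:-→d19:-→d20:H4 -> H4
  add 222.0.0.0/8 -> H1 at depth 8
  add 228.128.0.0/12 -> H3 at depth 12
  lookup 222.103.161.49: bits 11011110011001111010 walk d0:-→d1:-→d2:-→d3:-→d4:-→d5:-→d6:-→d7:-→d8:H1→d9:-→d10:-→d11:-→d12:-→d13:-→d14:-→d15:-→d16:-→d17:-→d18:-→d19:-→d20:H4 -> H4
  add 109.84.160.0/20 -> H1 at depth 20
  add 43.223.0.0/16 -> H2 at depth 16
  lookup 114.113.22.87: bits 011 walk d0:-→d1:-→d2:-→d3:- -> no-route
  del 43.223.49.108/32 (clear depth 32)
  add 222.103.168.27/32 -> H0 at depth 32
  lookup 222.103.168.27: bits 11011110011001111010100000011011 walk d0:-→d1:-→d2:-→d3:-→d4:-→d5:-→d6:-→d7:-→d8:H1→d9:-→d10:-→d11:-→d12:-→d13:-→d14:-→d15:-→d16:-→d17:-→d18:-→d19:-→d20:H4→d21:-→d22:-→d23:-→d24:-→d25:-→d26:-→d27:-→d28:-→d29:-→d30:-→d31:-→d32:H0 -> H0
  add 222.103.0.0/16 -> H1 at depth 16
  lookup 222.103.160.24: bits 11011110011001111010 walk d0:-→d1:-→d2:-→d3:-→d4:-→d5:-→d6:-→d7:-→d8:H1→d9:-→d10:-→d11:-→d12:-→d13:-→d14:-→d15:-→d16:H1→d17:-→d18:-→d19:-→d20:H4 -> H4
  lookup 228.128.103.152: bits 111001001000 walk d0:-→d1:-→d2:-→d3:-→d4:-→d5:-→d6:-→d7:-→d8:-→d9:-→d10:-→d11:-→d12:H3 -> H3
  add 109.80.0.0/12 -> H0 at depth 12
  add 43.223.0.0/16 -> H0 at depth 16

== LOOKUPS ==
["H4","H4","no-route","H0","H4","H3"]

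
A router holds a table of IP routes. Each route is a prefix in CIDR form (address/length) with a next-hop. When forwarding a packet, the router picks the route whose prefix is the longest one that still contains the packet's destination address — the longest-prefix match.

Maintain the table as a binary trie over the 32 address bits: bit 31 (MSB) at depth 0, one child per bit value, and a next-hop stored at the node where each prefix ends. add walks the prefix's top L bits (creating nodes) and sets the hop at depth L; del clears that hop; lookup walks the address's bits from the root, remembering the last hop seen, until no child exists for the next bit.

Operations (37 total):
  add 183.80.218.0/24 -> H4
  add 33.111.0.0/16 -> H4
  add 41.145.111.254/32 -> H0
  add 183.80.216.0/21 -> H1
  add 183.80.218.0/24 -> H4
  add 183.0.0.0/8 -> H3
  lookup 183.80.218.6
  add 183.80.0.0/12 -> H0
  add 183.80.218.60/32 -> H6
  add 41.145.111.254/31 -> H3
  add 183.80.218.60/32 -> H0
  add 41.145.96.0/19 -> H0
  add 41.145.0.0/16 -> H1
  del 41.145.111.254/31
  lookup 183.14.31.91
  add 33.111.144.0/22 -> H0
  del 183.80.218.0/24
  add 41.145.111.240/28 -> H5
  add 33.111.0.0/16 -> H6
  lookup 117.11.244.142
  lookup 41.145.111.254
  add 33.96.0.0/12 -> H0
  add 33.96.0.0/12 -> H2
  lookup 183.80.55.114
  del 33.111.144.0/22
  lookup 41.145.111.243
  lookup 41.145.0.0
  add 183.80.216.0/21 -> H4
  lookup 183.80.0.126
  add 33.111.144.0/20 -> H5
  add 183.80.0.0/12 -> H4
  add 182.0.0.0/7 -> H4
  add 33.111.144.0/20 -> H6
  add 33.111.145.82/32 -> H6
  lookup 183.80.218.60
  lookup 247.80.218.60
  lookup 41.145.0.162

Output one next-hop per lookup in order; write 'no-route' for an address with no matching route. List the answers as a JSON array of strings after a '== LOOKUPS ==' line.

Process each operation:
  add 183.80.218.0/24 -> H4 at depth 24
  add 33.111.0.0/16 -> H4 at depth 16
  add 41.145.111.254/32 -> H0 at depth 32
  add 183.80.216.0/21 -> H1 at depth 21
  add 183.80.218.0/24 -> H4 at depth 24
  add 183.0.0.0/8 -> H3 at depth 8
  ? 183.80.218.6  path d0:-→d1:-→d2:-→d3:-→d4:-→d5:-→d6:-→d7:-→d8:H3→d9:-→d10:-→d11:-→d12:-→d13:-→d14:-→d15:-→d16:-→d17:-→d18:-→d19:-→d20:-→d21:H1→d22:-→d23:-→d24:H4  best=H4
  add 183.80.0.0/12 -> H0 at depth 12
  add 183.80.218.60/32 -> H6 at depth 32
  add 41.145.111.254/31 -> H3 at depth 31
  add 183.80.218.60/32 -> H0 at depth 32
  add 41.145.96.0/19 -> H0 at depth 19
  add 41.145.0.0/16 -> H1 at depth 16
  del 41.145.111.254/31 (clear depth 31)
  ? 183.14.31.91  path d0:-→d1:-→d2:-→d3:-→d4:-→d5:-→d6:-→d7:-→d8:H3→d9:-  best=H3
  add 33.111.144.0/22 -> H0 at depth 22
  del 183.80.218.0/24 (clear depth 24)
  add 41.145.111.240/28 -> H5 at depth 28
  add 33.111.0.0/16 -> H6 at depth 16
  ? 117.11.244.142  path d0:-→d1:-  best=no-route
  ? 41.145.111.254  path d0:-→d1:-→d2:-→d3:-→d4:-→d5:-→d6:-→d7:-→d8:-→d9:-→d10:-→d11:-→d12:-→d13:-→d14:-→d15:-→d16:H1→d17:-→d18:-→d19:H0→d20:-→d21:-→d22:-→d23:-→d24:-→d25:-→d26:-→d27:-→d28:H5→d29:-→d30:-→d31:-→d32:H0  best=H0
  add 33.96.0.0/12 -> H0 at depth 12
  add 33.96.0.0/12 -> H2 at depth 12
  ? 183.80.55.114  path d0:-→d1:-→d2:-→d3:-→d4:-→d5:-→d6:-→d7:-→d8:H3→d9:-→d10:-→d11:-→d12:H0→d13:-→d14:-→d15:-→d16:-  best=H0
  del 33.111.144.0/22 (clear depth 22)
  ? 41.145.111.243  path d0:-→d1:-→d2:-→d3:-→d4:-→d5:-→d6:-→d7:-→d8:-→d9:-→d10:-→d11:-→d12:-→d13:-→d14:-→d15:-→d16:H1→d17:-→d18:-→d19:H0→d20:-→d21:-→d22:-→d23:-→d24:-→d25:-→d26:-→d27:-→d28:H5  best=H5
  ? 41.145.0.0  path d0:-→d1:-→d2:-→d3:-→d4:-→d5:-→d6:-→d7:-→d8:-→d9:-→d10:-→d11:-→d12:-→d13:-→d14:-→d15:-→d16:H1→d17:-  best=H1
  add 183.80.216.0/21 -> H4 at depth 21
  ? 183.80.0.126  path d0:-→d1:-→d2:-→d3:-→d4:-→d5:-→d6:-→d7:-→d8:H3→d9:-→d10:-→d11:-→d12:H0→d13:-→d14:-→d15:-→d16:-  best=H0
  add 33.111.144.0/20 -> H5 at depth 20
  add 183.80.0.0/12 -> H4 at depth 12
  add 182.0.0.0/7 -> H4 at depth 7
  add 33.111.144.0/20 -> H6 at depth 20
  add 33.111.145.82/32 -> H6 at depth 32
  ? 183.80.218.60  path d0:-→d1:-→d2:-→d3:-→d4:-→d5:-→d6:-→d7:H4→d8:H3→d9:-→d10:-→d11:-→d12:H4→d13:-→d14:-→d15:-→d16:-→d17:-→d18:-→d19:-→d20:-→d21:H4→d22:-→d23:-→d24:-→d25:-→d26:-→d27:-→d28:-→d29:-→d30:-→d31:-→d32:H0  best=H0
  ? 247.80.218.60  path d0:-→d1:-  best=no-route
  ? 41.145.0.162  path d0:-→d1:-→d2:-→d3:-→d4:-→d5:-→d6:-→d7:-→d8:-→d9:-→d10:-→d11:-→d12:-→d13:-→d14:-→d15:-→d16:H1→d17:-  best=H1

== LOOKUPS ==
["H4","H3","no-route","H0","H0","H5","H1","H0","H0","no-route","H1"]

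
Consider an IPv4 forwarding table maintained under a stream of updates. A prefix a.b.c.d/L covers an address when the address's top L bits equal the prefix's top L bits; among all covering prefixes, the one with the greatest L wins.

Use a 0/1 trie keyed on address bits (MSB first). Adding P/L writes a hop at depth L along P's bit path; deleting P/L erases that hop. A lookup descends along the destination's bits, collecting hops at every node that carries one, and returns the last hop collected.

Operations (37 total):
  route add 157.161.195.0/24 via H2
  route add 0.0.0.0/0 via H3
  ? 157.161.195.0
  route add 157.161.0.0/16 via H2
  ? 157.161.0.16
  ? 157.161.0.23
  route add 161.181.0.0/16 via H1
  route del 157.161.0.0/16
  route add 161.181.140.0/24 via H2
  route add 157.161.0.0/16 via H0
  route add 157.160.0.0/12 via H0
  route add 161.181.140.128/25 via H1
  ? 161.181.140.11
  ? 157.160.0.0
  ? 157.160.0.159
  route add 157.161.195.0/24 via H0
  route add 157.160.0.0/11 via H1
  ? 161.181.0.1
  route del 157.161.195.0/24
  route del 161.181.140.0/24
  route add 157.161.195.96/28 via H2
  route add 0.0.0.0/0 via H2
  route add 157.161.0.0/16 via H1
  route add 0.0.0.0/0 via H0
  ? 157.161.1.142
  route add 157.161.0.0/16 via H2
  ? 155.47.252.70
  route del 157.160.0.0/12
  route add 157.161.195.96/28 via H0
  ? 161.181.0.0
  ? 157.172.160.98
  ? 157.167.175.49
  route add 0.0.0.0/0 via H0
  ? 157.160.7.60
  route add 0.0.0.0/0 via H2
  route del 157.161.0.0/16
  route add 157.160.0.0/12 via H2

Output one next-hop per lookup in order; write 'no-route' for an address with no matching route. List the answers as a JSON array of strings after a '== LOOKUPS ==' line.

Apply in order:
  add 157.161.195.0/24 -> H2 at depth 24
  add 0.0.0.0/0 -> H3 at depth 0
  Q 157.161.195.0: descend 100111011010000111000011 ; hops seen [H3,H2] ; pick H2
  add 157.161.0.0/16 -> H2 at depth 16
  Q 157.161.0.16: descend 1001110110100001 ; hops seen [H3,H2] ; pick H2
  Q 157.161.0.23: descend 1001110110100001 ; hops seen [H3,H2] ; pick H2
  add 161.181.0.0/16 -> H1 at depth 16
  - 157.161.0.0/16 clear@16
  add 161.181.140.0/24 -> H2 at depth 24
  add 157.161.0.0/16 -> H0 at depth 16
  add 157.160.0.0/12 -> H0 at depth 12
  add 161.181.140.128/25 -> H1 at depth 25
  Q 161.181.140.11: descend 101000011011010110001100 ; hops seen [H3,H1,H2] ; pick H2
  Q 157.160.0.0: descend 100111011010000 ; hops seen [H3,H0] ; pick H0
  Q 157.160.0.159: descend 100111011010000 ; hops seen [H3,H0] ; pick H0
  add 157.161.195.0/24 -> H0 at depth 24
  add 157.160.0.0/11 -> H1 at depth 11
  Q 161.181.0.1: descend 1010000110110101 ; hops seen [H3,H1] ; pick H1
  - 157.161.195.0/24 clear@24
  - 161.181.140.0/24 clear@24
  add 157.161.195.96/28 -> H2 at depth 28
  add 0.0.0.0/0 -> H2 at depth 0
  add 157.161.0.0/16 -> H1 at depth 16
  add 0.0.0.0/0 -> H0 at depth 0
  Q 157.161.1.142: descend 1001110110100001 ; hops seen [H0,H1,H0,H1] ; pick H1
  add 157.161.0.0/16 -> H2 at depth 16
  Q 155.47.252.70: descend 10011 ; hops seen [H0] ; pick H0
  - 157.160.0.0/12 clear@12
  add 157.161.195.96/28 -> H0 at depth 28
  Q 161.181.0.0: descend 1010000110110101 ; hops seen [H0,H1] ; pick H1
  Q 157.172.160.98: descend 100111011010 ; hops seen [H0,H1] ; pick H1
  Q 157.167.175.49: descend 1001110110100 ; hops seen [H0,H1] ; pick H1
  add 0.0.0.0/0 -> H0 at depth 0
  Q 157.160.7.60: descend 100111011010000 ; hops seen [H0,H1] ; pick H1
  add 0.0.0.0/0 -> H2 at depth 0
  - 157.161.0.0/16 clear@16
  add 157.160.0.0/12 -> H2 at depth 12

== LOOKUPS ==
["H2","H2","H2","H2","H0","H0","H1","H1","H0","H1","H1","H1","H1"]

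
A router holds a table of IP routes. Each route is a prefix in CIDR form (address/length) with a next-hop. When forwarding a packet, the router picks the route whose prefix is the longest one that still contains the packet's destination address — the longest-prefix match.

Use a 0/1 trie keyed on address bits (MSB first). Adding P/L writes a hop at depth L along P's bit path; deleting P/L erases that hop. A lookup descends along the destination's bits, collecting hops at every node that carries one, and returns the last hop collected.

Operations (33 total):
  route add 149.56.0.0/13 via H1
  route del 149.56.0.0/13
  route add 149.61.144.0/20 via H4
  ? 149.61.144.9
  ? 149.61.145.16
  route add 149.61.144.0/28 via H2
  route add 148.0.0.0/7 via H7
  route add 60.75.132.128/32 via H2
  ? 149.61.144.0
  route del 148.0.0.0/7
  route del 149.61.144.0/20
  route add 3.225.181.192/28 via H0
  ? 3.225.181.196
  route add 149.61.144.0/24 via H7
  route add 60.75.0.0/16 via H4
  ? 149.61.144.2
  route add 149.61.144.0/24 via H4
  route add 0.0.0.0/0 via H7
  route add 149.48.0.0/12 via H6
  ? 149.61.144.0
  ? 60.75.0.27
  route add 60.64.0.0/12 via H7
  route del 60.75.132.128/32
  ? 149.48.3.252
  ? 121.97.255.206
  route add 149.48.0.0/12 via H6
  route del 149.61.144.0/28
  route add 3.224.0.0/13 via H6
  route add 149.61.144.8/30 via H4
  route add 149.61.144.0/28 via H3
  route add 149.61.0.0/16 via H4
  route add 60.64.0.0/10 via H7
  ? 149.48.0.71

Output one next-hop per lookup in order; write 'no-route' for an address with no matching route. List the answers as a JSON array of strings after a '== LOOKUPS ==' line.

Process each operation:
  + 149.56.0.0/13 (H1) depth=13
  del 149.56.0.0/13 (clear depth 13)
  + 149.61.144.0/20 (H4) depth=20
  Q 149.61.144.9: descend 10010101001111011001 ; hops seen [H4] ; pick H4
  Q 149.61.145.16: descend 10010101001111011001 ; hops seen [H4] ; pick H4
  + 149.61.144.0/28 (H2) depth=28
  + 148.0.0.0/7 (H7) depth=7
  + 60.75.132.128/32 (H2) depth=32
  Q 149.61.144.0: descend 1001010100111101100100000000 ; hops seen [H7,H4,H2] ; pick H2
  del 148.0.0.0/7 (clear depth 7)
  del 149.61.144.0/20 (clear depth 20)
  + 3.225.181.192/28 (H0) depth=28
  Q 3.225.181.196: descend 0000001111100001101101011100 ; hops seen [H0] ; pick H0
  + 149.61.144.0/24 (H7) depth=24
  + 60.75.0.0/16 (H4) depth=16
  Q 149.61.144.2: descend 1001010100111101100100000000 ; hops seen [H7,H2] ; pick H2
  + 149.61.144.0/24 (H4) depth=24
  + 0.0.0.0/0 (H7) depth=0
  + 149.48.0.0/12 (H6) depth=12
  Q 149.61.144.0: descend 1001010100111101100100000000 ; hops seen [H7,H6,H4,H2] ; pick H2
  Q 60.75.0.27: descend 0011110001001011 ; hops seen [H7,H4] ; pick H4
  + 60.64.0.0/12 (H7) depth=12
  del 60.75.132.128/32 (clear depth 32)
  Q 149.48.3.252: descend 100101010011 ; hops seen [H7,H6] ; pick H6
  Q 121.97.255.206: descend 0 ; hops seen [H7] ; pick H7
  + 149.48.0.0/12 (H6) depth=12
  del 149.61.144.0/28 (clear depth 28)
  + 3.224.0.0/13 (H6) depth=13
  + 149.61.144.8/30 (H4) depth=30
  + 149.61.144.0/28 (H3) depth=28
  + 149.61.0.0/16 (H4) depth=16
  + 60.64.0.0/10 (H7) depth=10
  Q 149.48.0.71: descend 100101010011 ; hops seen [H7,H6] ; pick H6

== LOOKUPS ==
["H4","H4","H2","H0","H2","H2","H4","H6","H7","H6"]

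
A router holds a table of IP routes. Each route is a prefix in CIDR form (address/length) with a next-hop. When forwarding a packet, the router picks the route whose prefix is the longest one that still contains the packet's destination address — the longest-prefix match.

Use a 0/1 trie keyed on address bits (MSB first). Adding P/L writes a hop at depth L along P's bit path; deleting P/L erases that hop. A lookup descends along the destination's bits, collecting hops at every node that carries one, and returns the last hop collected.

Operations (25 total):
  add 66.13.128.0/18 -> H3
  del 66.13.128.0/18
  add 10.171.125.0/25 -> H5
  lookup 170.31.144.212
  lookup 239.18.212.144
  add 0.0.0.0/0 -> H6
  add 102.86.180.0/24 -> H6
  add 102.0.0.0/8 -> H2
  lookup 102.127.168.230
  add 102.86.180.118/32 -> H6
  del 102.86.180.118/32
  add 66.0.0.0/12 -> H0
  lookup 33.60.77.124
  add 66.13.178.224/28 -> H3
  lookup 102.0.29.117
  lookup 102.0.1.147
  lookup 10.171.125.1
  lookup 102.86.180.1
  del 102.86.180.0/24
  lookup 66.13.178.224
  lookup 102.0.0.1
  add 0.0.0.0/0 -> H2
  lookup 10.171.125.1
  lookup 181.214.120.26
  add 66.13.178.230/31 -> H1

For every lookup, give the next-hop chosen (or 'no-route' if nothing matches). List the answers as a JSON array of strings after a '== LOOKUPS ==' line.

Trace:
  + 66.13.128.0/18 (H3) depth=18
  del 66.13.128.0/18 (clear depth 18)
  + 10.171.125.0/25 (H5) depth=25
  ? 170.31.144.212  path d0:-  best=no-route
  ? 239.18.212.144  path d0:-  best=no-route
  + 0.0.0.0/0 (H6) depth=0
  + 102.86.180.0/24 (H6) depth=24
  + 102.0.0.0/8 (H2) depth=8
  ? 102.127.168.230  path d0:H6→d1:-→d2:-→d3:-→d4:-→d5:-→d6:-→d7:-→d8:H2→d9:-→d10:-  best=H2
  + 102.86.180.118/32 (H6) depth=32
  del 102.86.180.118/32 (clear depth 32)
  + 66.0.0.0/12 (H0) depth=12
  ? 33.60.77.124  path d0:H6→d1:-→d2:-  best=H6
  + 66.13.178.224/28 (H3) depth=28
  ? 102.0.29.117  path d0:H6→d1:-→d2:-→d3:-→d4:-→d5:-→d6:-→d7:-→d8:H2→d9:-  best=H2
  ? 102.0.1.147  path d0:H6→d1:-→d2:-→d3:-→d4:-→d5:-→d6:-→d7:-→d8:H2→d9:-  best=H2
  ? 10.171.125.1  path d0:H6→d1:-→d2:-→d3:-→d4:-→d5:-→d6:-→d7:-→d8:-→d9:-→d10:-→d11:-→d12:-→d13:-→d14:-→d15:-→d16:-→d17:-→d18:-→d19:-→d20:-→d21:-→d22:-→d23:-→d24:-→d25:H5  best=H5
  ? 102.86.180.1  path d0:H6→d1:-→d2:-→d3:-→d4:-→d5:-→d6:-→d7:-→d8:H2→d9:-→d10:-→d11:-→d12:-→d13:-→d14:-→d15:-→d16:-→d17:-→d18:-→d19:-→d20:-→d21:-→d22:-→d23:-→d24:H6→d25:-  best=H6
  del 102.86.180.0/24 (clear depth 24)
  ? 66.13.178.224  path d0:H6→d1:-→d2:-→d3:-→d4:-→d5:-→d6:-→d7:-→d8:-→d9:-→d10:-→d11:-→d12:H0→d13:-→d14:-→d15:-→d16:-→d17:-→d18:-→d19:-→d20:-→d21:-→d22:-→d23:-→d24:-→d25:-→d26:-→d27:-→d28:H3  best=H3
  ? 102.0.0.1  path d0:H6→d1:-→d2:-→d3:-→d4:-→d5:-→d6:-→d7:-→d8:H2→d9:-  best=H2
  + 0.0.0.0/0 (H2) depth=0
  ? 10.171.125.1  path d0:H2→d1:-→d2:-→d3:-→d4:-→d5:-→d6:-→d7:-→d8:-→d9:-→d10:-→d11:-→d12:-→d13:-→d14:-→d15:-→d16:-→d17:-→d18:-→d19:-→d20:-→d21:-→d22:-→d23:-→d24:-→d25:H5  best=H5
  ? 181.214.120.26  path d0:H2  best=H2
  + 66.13.178.230/31 (H1) depth=31

== LOOKUPS ==
["no-route","no-route","H2","H6","H2","H2","H5","H6","H3","H2","H5","H2"]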